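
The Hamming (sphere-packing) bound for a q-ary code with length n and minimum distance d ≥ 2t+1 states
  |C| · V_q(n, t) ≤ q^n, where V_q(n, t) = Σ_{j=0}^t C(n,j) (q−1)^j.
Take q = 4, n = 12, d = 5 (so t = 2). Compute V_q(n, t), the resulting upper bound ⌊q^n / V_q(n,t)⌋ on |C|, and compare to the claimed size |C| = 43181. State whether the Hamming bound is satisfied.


V_q(n, t) = 631, q^n = 16777216, Hamming bound = 26588, |C| = 43181 > bound (violated).

Step 1: Compute V_q(n, t) = Σ_{j=0}^2 C(n, j) (q−1)^j.
  j = 0: C(12,0)·(3)^0 = 1·1 = 1.
  j = 1: C(12,1)·(3)^1 = 12·3 = 36.
  j = 2: C(12,2)·(3)^2 = 66·9 = 594.
  V_q(n, t) = 1 + 36 + 594 = 631.
Step 2: q^n = 4^12 = 16777216.
Step 3: Hamming bound ⌊q^n / V_q(n,t)⌋ = ⌊16777216/631⌋ = 26588.
Step 4: Compare |C| = 43181 to 26588: violated.
The claimed |C| lies above the Hamming bound, so no 4-ary code of length 12 with d ≥ 5 can have 43181 codewords.


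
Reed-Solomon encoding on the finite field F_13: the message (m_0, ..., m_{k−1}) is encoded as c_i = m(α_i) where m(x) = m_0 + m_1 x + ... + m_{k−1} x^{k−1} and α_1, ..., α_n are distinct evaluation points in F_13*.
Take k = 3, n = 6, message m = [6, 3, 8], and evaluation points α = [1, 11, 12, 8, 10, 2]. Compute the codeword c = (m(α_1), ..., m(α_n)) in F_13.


c = [4, 6, 11, 9, 4, 5]

Message polynomial: m(x) = 6 + 3·x + 8·x^2 (mod 13).
For each evaluation point α_i, compute m(α_i) mod 13:
  α_1 = 1: Horner steps 8 → 11 → 4, so m(1) = 4.
  α_2 = 11: Horner steps 8 → 0 → 6, so m(11) = 6.
  α_3 = 12: Horner steps 8 → 8 → 11, so m(12) = 11.
  α_4 = 8: Horner steps 8 → 2 → 9, so m(8) = 9.
  α_5 = 10: Horner steps 8 → 5 → 4, so m(10) = 4.
  α_6 = 2: Horner steps 8 → 6 → 5, so m(2) = 5.
Codeword c = [4, 6, 11, 9, 4, 5] ∈ F_13^6.


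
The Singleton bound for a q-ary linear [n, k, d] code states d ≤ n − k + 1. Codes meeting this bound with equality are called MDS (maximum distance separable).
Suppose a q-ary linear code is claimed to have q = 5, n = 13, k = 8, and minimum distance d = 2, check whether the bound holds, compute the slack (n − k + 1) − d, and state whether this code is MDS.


Singleton RHS = n − k + 1 = 6, slack = 4, bound satisfied, not MDS.

Singleton bound: d ≤ n − k + 1.
Here n = 13, k = 8, so n − k + 1 = 6.
Given d = 2, check d ≤ 6: YES.
Slack = (n − k + 1) − d = 4.
The code is NOT MDS (slack = 4 > 0).
Description: the claimed parameters are [13, 8, 2]_5; such a code would be non-MDS.


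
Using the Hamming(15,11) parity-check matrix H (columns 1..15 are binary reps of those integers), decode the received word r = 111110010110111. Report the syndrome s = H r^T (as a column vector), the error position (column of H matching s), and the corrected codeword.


s = (0, 1, 0, 0)^T, error position = 4, corrected codeword c = 111010010110111

Compute s = H r^T mod 2 one row at a time:
  s_1 = 1 + 0 + 1 + 1 + 0 + 1 + 1 + 1 = 6 ≡ 0 (mod 2).
  s_2 = 1 + 1 + 0 + 0 + 0 + 1 + 1 + 1 = 5 ≡ 1 (mod 2).
  s_3 = 1 + 1 + 0 + 0 + 1 + 1 + 1 + 1 = 6 ≡ 0 (mod 2).
  s_4 = 1 + 1 + 1 + 0 + 0 + 1 + 1 + 1 = 6 ≡ 0 (mod 2).
s = (0, 1, 0, 0)^T — this equals column 4 of H (binary 0100), so error is at position 4.
Correct: flip bit 4 of r = 111110010110111 to get c = 111010010110111.


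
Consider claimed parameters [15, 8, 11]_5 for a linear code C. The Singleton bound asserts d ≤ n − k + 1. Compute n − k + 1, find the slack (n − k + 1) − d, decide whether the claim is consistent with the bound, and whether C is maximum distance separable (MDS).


Singleton RHS = n − k + 1 = 8, slack = -3, bound violated (no such code; not MDS).

Singleton bound: d ≤ n − k + 1.
Here n = 15, k = 8, so n − k + 1 = 8.
Given d = 11, check d ≤ 8: NO.
Slack = (n − k + 1) − d = -3.
The slack is negative: d = 11 exceeds n − k + 1 = 8 by 3, so the Singleton bound is violated and no linear [15, 8, 11]_5 code can exist. In particular it is not MDS (MDS requires d = n − k + 1 exactly).
Description: the claimed parameters are [15, 8, 11]_5; such a code would be impossible (violates the Singleton bound).


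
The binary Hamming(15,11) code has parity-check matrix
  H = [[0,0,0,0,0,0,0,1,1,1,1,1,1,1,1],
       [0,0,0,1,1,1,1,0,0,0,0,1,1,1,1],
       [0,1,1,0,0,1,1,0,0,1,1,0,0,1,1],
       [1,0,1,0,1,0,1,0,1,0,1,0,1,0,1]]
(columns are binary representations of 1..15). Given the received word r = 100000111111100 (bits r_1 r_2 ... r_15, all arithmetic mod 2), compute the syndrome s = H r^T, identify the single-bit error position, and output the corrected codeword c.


s = (0, 1, 1, 1)^T, error position = 7, corrected codeword c = 100000011111100

Compute s = H r^T mod 2 one row at a time:
  s_1 = 1 + 1 + 1 + 1 + 1 + 1 + 0 + 0 = 6 ≡ 0 (mod 2).
  s_2 = 0 + 0 + 0 + 1 + 1 + 1 + 0 + 0 = 3 ≡ 1 (mod 2).
  s_3 = 0 + 0 + 0 + 1 + 1 + 1 + 0 + 0 = 3 ≡ 1 (mod 2).
  s_4 = 1 + 0 + 0 + 1 + 1 + 1 + 1 + 0 = 5 ≡ 1 (mod 2).
s = (0, 1, 1, 1)^T — this equals column 7 of H (binary 0111), so error is at position 7.
Correct: flip bit 7 of r = 100000111111100 to get c = 100000011111100.


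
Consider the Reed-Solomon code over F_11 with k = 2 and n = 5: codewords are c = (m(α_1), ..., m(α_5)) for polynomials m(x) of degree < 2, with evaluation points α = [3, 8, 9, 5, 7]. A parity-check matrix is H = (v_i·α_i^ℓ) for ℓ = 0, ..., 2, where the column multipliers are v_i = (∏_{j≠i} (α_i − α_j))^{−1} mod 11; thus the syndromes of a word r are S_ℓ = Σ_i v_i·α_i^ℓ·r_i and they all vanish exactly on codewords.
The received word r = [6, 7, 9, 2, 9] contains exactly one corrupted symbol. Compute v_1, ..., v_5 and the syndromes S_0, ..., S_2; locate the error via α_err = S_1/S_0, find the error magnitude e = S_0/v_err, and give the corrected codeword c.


S = (1, 9, 4), error at position 3, error magnitude e = 4, c = [6, 7, 5, 2, 9].

Step 1: column multipliers v_i = (∏_{j≠i}(α_i − α_j))^{−1} mod 11.
  i = 1 (α = 3): (3−8)(3−9)(3−5)(3−7) = (−5)·(−6)·(−2)·(−4) = 240 ≡ 9, so v_1 = 9^{−1} = 5 (mod 11).
  i = 2 (α = 8): (8−3)(8−9)(8−5)(8−7) = 5·(−1)·3·1 = −15 ≡ 7, so v_2 = 7^{−1} = 8 (mod 11).
  i = 3 (α = 9): (9−3)(9−8)(9−5)(9−7) = 6·1·4·2 = 48 ≡ 4, so v_3 = 4^{−1} = 3 (mod 11).
  i = 4 (α = 5): (5−3)(5−8)(5−9)(5−7) = 2·(−3)·(−4)·(−2) = −48 ≡ 7, so v_4 = 7^{−1} = 8 (mod 11).
  i = 5 (α = 7): (7−3)(7−8)(7−9)(7−5) = 4·(−1)·(−2)·2 = 16 ≡ 5, so v_5 = 5^{−1} = 9 (mod 11).
  v = [5, 8, 3, 8, 9].
Step 2: syndromes of r = [6, 7, 9, 2, 9] (all sums mod 11).
  S_0 = Σ v_i r_i = 5·6 + 8·7 + 3·9 + 8·2 + 9·9 = 210 ≡ 1.
  S_1 = Σ v_i α_i r_i = 5·3·6 + 8·8·7 + 3·9·9 + 8·5·2 + 9·7·9 = 1428 ≡ 9.
  α_i^2 mod 11 = [9, 9, 4, 3, 5].
  S_2 = Σ v_i α_i^2 r_i = 5·9·6 + 8·9·7 + 3·4·9 + 8·3·2 + 9·5·9 = 1335 ≡ 4.
  S = (1, 9, 4) ≠ 0, so r is not a codeword (an error is present).
Step 3: locate the error. For a single error e at position i, S_ℓ = v_i·e·α_i^ℓ, so α_err = S_1/S_0.
  S_0^{−1} = 1^{−1} = 1 (mod 11), so α_err = 9·1 = 9 ≡ 9 = α_3. Error position i = 3.
  Consistency check: S_2/S_1 = 4·5 = 20 ≡ 9 = α_err ✓ (single-error assumption holds).
Step 4: error magnitude e = S_0/v_3 = S_0·∏_{j≠3}(α_3 − α_j) = 1·4 = 4 ≡ 4 (mod 11).
Step 5: correct position 3: c_3 = r_3 − e = 9 − 4 ≡ 5 (mod 11). Hence c = [6, 7, 5, 2, 9].
  Check: interpolating c through the α_i gives m(x) = 1 + 9·x (degree < 2) with m(α_i) = c_i for every i, so c is indeed a codeword.


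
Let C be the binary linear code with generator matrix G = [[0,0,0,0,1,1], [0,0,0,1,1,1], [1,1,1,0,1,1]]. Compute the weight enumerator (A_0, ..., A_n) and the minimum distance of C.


Weight distribution: A_0 = 1, A_1 = 1, A_2 = 1, A_3 = 2, A_4 = 1, A_5 = 1, A_6 = 1. Minimum distance d = 1.

Enumerate all 2^3 = 8 messages m ∈ F_2^3.
For each, compute codeword c = mG in F_2^6, then tally its weight.
  m = 000 → c = 000000, weight = 0.
  m = 100 → c = 000011, weight = 2.
  m = 010 → c = 000111, weight = 3.
  m = 110 → c = 000100, weight = 1.
  m = 001 → c = 111011, weight = 5.
  m = 101 → c = 111000, weight = 3.
  m = 011 → c = 111100, weight = 4.
  m = 111 → c = 111111, weight = 6.
Tally weights:
  weight 0: 1 codewords.
  weight 1: 1 codewords.
  weight 2: 1 codewords.
  weight 3: 2 codewords.
  weight 4: 1 codewords.
  weight 5: 1 codewords.
  weight 6: 1 codewords.
Minimum distance d = smallest w > 0 with A_w > 0 = 1.
Sanity: Σ A_w = 8 = 2^3 = 8 ✓.


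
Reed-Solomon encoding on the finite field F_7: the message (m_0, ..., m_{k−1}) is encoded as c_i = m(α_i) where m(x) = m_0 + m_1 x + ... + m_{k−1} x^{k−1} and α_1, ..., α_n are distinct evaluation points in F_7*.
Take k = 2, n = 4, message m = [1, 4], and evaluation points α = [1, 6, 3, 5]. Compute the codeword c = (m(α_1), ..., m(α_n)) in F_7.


c = [5, 4, 6, 0]

Message polynomial: m(x) = 1 + 4·x (mod 7).
For each evaluation point α_i, compute m(α_i) mod 7:
  α_1 = 1: Horner steps 4 → 5, so m(1) = 5.
  α_2 = 6: Horner steps 4 → 4, so m(6) = 4.
  α_3 = 3: Horner steps 4 → 6, so m(3) = 6.
  α_4 = 5: Horner steps 4 → 0, so m(5) = 0.
Codeword c = [5, 4, 6, 0] ∈ F_7^4.


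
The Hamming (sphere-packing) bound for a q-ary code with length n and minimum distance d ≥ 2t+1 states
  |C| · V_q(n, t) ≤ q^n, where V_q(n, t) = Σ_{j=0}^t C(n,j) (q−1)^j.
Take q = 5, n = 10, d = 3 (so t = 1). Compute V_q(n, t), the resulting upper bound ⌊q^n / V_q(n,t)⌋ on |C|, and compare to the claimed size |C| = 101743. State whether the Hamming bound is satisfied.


V_q(n, t) = 41, q^n = 9765625, Hamming bound = 238185, |C| = 101743 ≤ bound (satisfied).

Step 1: Compute V_q(n, t) = Σ_{j=0}^1 C(n, j) (q−1)^j.
  j = 0: C(10,0)·(4)^0 = 1·1 = 1.
  j = 1: C(10,1)·(4)^1 = 10·4 = 40.
  V_q(n, t) = 1 + 40 = 41.
Step 2: q^n = 5^10 = 9765625.
Step 3: Hamming bound ⌊q^n / V_q(n,t)⌋ = ⌊9765625/41⌋ = 238185.
Step 4: Compare |C| = 101743 to 238185: satisfied.
The claimed |C| lies below the Hamming bound.


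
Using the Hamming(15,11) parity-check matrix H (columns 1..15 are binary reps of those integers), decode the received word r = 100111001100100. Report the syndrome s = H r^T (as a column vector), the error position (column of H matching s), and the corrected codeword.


s = (1, 0, 0, 0)^T, error position = 8, corrected codeword c = 100111011100100

Compute s = H r^T mod 2 one row at a time:
  s_1 = 0 + 1 + 1 + 0 + 0 + 1 + 0 + 0 = 3 ≡ 1 (mod 2).
  s_2 = 1 + 1 + 1 + 0 + 0 + 1 + 0 + 0 = 4 ≡ 0 (mod 2).
  s_3 = 0 + 0 + 1 + 0 + 1 + 0 + 0 + 0 = 2 ≡ 0 (mod 2).
  s_4 = 1 + 0 + 1 + 0 + 1 + 0 + 1 + 0 = 4 ≡ 0 (mod 2).
s = (1, 0, 0, 0)^T — this equals column 8 of H (binary 1000), so error is at position 8.
Correct: flip bit 8 of r = 100111001100100 to get c = 100111011100100.


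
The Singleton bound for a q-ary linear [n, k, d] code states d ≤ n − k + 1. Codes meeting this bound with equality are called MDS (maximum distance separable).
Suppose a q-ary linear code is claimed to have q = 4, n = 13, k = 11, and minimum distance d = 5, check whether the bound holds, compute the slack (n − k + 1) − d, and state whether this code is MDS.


Singleton RHS = n − k + 1 = 3, slack = -2, bound violated (no such code; not MDS).

Singleton bound: d ≤ n − k + 1.
Here n = 13, k = 11, so n − k + 1 = 3.
Given d = 5, check d ≤ 3: NO.
Slack = (n − k + 1) − d = -2.
The slack is negative: d = 5 exceeds n − k + 1 = 3 by 2, so the Singleton bound is violated and no linear [13, 11, 5]_4 code can exist. In particular it is not MDS (MDS requires d = n − k + 1 exactly).
Description: the claimed parameters are [13, 11, 5]_4; such a code would be impossible (violates the Singleton bound).


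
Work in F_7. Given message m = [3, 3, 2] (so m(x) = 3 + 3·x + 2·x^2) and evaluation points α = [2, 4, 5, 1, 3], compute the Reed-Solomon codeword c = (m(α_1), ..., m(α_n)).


c = [3, 5, 5, 1, 2]

Message polynomial: m(x) = 3 + 3·x + 2·x^2 (mod 7).
For each evaluation point α_i, compute m(α_i) mod 7:
  α_1 = 2: Horner steps 2 → 0 → 3, so m(2) = 3.
  α_2 = 4: Horner steps 2 → 4 → 5, so m(4) = 5.
  α_3 = 5: Horner steps 2 → 6 → 5, so m(5) = 5.
  α_4 = 1: Horner steps 2 → 5 → 1, so m(1) = 1.
  α_5 = 3: Horner steps 2 → 2 → 2, so m(3) = 2.
Codeword c = [3, 5, 5, 1, 2] ∈ F_7^5.


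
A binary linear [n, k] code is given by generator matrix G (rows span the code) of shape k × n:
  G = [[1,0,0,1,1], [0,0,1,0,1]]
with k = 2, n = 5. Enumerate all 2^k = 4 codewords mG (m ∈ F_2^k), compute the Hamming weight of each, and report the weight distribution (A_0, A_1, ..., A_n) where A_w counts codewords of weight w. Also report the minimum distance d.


Weight distribution: A_0 = 1, A_2 = 1, A_3 = 2. Minimum distance d = 2.

Enumerate all 2^2 = 4 messages m ∈ F_2^2.
For each, compute codeword c = mG in F_2^5, then tally its weight.
  m = 00 → c = 00000, weight = 0.
  m = 10 → c = 10011, weight = 3.
  m = 01 → c = 00101, weight = 2.
  m = 11 → c = 10110, weight = 3.
Tally weights:
  weight 0: 1 codewords.
  weight 2: 1 codewords.
  weight 3: 2 codewords.
Minimum distance d = smallest w > 0 with A_w > 0 = 2.
Sanity: Σ A_w = 4 = 2^2 = 4 ✓.


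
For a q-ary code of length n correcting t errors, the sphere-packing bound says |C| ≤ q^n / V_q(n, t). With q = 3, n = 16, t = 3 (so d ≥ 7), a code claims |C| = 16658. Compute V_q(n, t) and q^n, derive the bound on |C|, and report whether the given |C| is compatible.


V_q(n, t) = 4993, q^n = 43046721, Hamming bound = 8621, |C| = 16658 > bound (violated).

Step 1: Compute V_q(n, t) = Σ_{j=0}^3 C(n, j) (q−1)^j.
  j = 0: C(16,0)·(2)^0 = 1·1 = 1.
  j = 1: C(16,1)·(2)^1 = 16·2 = 32.
  j = 2: C(16,2)·(2)^2 = 120·4 = 480.
  j = 3: C(16,3)·(2)^3 = 560·8 = 4480.
  V_q(n, t) = 1 + 32 + 480 + 4480 = 4993.
Step 2: q^n = 3^16 = 43046721.
Step 3: Hamming bound ⌊q^n / V_q(n,t)⌋ = ⌊43046721/4993⌋ = 8621.
Step 4: Compare |C| = 16658 to 8621: violated.
The claimed |C| lies above the Hamming bound, so no 3-ary code of length 16 with d ≥ 7 can have 16658 codewords.


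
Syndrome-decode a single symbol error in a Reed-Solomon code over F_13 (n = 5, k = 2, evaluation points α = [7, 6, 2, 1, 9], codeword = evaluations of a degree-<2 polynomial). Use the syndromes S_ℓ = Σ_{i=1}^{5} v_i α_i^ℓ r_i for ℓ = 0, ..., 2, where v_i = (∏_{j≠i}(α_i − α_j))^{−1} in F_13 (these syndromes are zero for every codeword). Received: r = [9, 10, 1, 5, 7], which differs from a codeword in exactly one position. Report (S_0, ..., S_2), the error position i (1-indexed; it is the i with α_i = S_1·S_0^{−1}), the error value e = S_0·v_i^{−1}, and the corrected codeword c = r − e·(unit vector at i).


S = (7, 7, 7), error at position 4, error magnitude e = 3, c = [9, 10, 1, 2, 7].

Step 1: column multipliers v_i = (∏_{j≠i}(α_i − α_j))^{−1} mod 13.
  i = 1 (α = 7): (7−6)(7−2)(7−1)(7−9) = 1·5·6·(−2) = −60 ≡ 5, so v_1 = 5^{−1} = 8 (mod 13).
  i = 2 (α = 6): (6−7)(6−2)(6−1)(6−9) = (−1)·4·5·(−3) = 60 ≡ 8, so v_2 = 8^{−1} = 5 (mod 13).
  i = 3 (α = 2): (2−7)(2−6)(2−1)(2−9) = (−5)·(−4)·1·(−7) = −140 ≡ 3, so v_3 = 3^{−1} = 9 (mod 13).
  i = 4 (α = 1): (1−7)(1−6)(1−2)(1−9) = (−6)·(−5)·(−1)·(−8) = 240 ≡ 6, so v_4 = 6^{−1} = 11 (mod 13).
  i = 5 (α = 9): (9−7)(9−6)(9−2)(9−1) = 2·3·7·8 = 336 ≡ 11, so v_5 = 11^{−1} = 6 (mod 13).
  v = [8, 5, 9, 11, 6].
Step 2: syndromes of r = [9, 10, 1, 5, 7] (all sums mod 13).
  S_0 = Σ v_i r_i = 8·9 + 5·10 + 9·1 + 11·5 + 6·7 = 228 ≡ 7.
  S_1 = Σ v_i α_i r_i = 8·7·9 + 5·6·10 + 9·2·1 + 11·1·5 + 6·9·7 = 1255 ≡ 7.
  α_i^2 mod 13 = [10, 10, 4, 1, 3].
  S_2 = Σ v_i α_i^2 r_i = 8·10·9 + 5·10·10 + 9·4·1 + 11·1·5 + 6·3·7 = 1437 ≡ 7.
  S = (7, 7, 7) ≠ 0, so r is not a codeword (an error is present).
Step 3: locate the error. For a single error e at position i, S_ℓ = v_i·e·α_i^ℓ, so α_err = S_1/S_0.
  S_0^{−1} = 7^{−1} = 2 (mod 13), so α_err = 7·2 = 14 ≡ 1 = α_4. Error position i = 4.
  Consistency check: S_2/S_1 = 7·2 = 14 ≡ 1 = α_err ✓ (single-error assumption holds).
Step 4: error magnitude e = S_0/v_4 = S_0·∏_{j≠4}(α_4 − α_j) = 7·6 = 42 ≡ 3 (mod 13).
Step 5: correct position 4: c_4 = r_4 − e = 5 − 3 ≡ 2 (mod 13). Hence c = [9, 10, 1, 2, 7].
  Check: interpolating c through the α_i gives m(x) = 3 + 12·x (degree < 2) with m(α_i) = c_i for every i, so c is indeed a codeword.


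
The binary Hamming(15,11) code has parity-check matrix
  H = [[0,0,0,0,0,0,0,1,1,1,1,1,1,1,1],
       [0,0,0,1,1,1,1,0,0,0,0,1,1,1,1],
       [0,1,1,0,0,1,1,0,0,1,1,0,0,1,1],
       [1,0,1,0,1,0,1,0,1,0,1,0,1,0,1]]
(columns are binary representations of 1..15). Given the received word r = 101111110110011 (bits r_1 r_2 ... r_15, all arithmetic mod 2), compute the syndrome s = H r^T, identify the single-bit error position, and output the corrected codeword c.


s = (1, 0, 1, 0)^T, error position = 10, corrected codeword c = 101111110010011

Compute s = H r^T mod 2 one row at a time:
  s_1 = 1 + 0 + 1 + 1 + 0 + 0 + 1 + 1 = 5 ≡ 1 (mod 2).
  s_2 = 1 + 1 + 1 + 1 + 0 + 0 + 1 + 1 = 6 ≡ 0 (mod 2).
  s_3 = 0 + 1 + 1 + 1 + 1 + 1 + 1 + 1 = 7 ≡ 1 (mod 2).
  s_4 = 1 + 1 + 1 + 1 + 0 + 1 + 0 + 1 = 6 ≡ 0 (mod 2).
s = (1, 0, 1, 0)^T — this equals column 10 of H (binary 1010), so error is at position 10.
Correct: flip bit 10 of r = 101111110110011 to get c = 101111110010011.


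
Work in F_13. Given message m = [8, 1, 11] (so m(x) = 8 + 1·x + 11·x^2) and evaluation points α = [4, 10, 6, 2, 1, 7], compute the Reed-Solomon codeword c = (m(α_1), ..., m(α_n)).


c = [6, 0, 7, 2, 7, 8]

Message polynomial: m(x) = 8 + 1·x + 11·x^2 (mod 13).
For each evaluation point α_i, compute m(α_i) mod 13:
  α_1 = 4: Horner steps 11 → 6 → 6, so m(4) = 6.
  α_2 = 10: Horner steps 11 → 7 → 0, so m(10) = 0.
  α_3 = 6: Horner steps 11 → 2 → 7, so m(6) = 7.
  α_4 = 2: Horner steps 11 → 10 → 2, so m(2) = 2.
  α_5 = 1: Horner steps 11 → 12 → 7, so m(1) = 7.
  α_6 = 7: Horner steps 11 → 0 → 8, so m(7) = 8.
Codeword c = [6, 0, 7, 2, 7, 8] ∈ F_13^6.


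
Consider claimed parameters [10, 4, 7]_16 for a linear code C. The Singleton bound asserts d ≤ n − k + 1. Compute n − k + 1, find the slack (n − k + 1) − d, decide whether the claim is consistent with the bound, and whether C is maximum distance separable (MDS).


Singleton RHS = n − k + 1 = 7, slack = 0, bound satisfied, MDS.

Singleton bound: d ≤ n − k + 1.
Here n = 10, k = 4, so n − k + 1 = 7.
Given d = 7, check d ≤ 7: YES.
Slack = (n − k + 1) − d = 0.
The code is MDS (slack = 0).
Description: the claimed parameters are [10, 4, 7]_16; such a code would be MDS (meets Singleton bound).


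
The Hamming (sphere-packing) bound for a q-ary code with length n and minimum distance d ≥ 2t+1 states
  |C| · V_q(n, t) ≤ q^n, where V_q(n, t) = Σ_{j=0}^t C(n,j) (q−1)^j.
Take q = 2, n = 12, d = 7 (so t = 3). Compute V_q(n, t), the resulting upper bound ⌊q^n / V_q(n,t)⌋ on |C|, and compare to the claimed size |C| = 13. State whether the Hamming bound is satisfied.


V_q(n, t) = 299, q^n = 4096, Hamming bound = 13, |C| = 13 ≤ bound (satisfied).

Step 1: Compute V_q(n, t) = Σ_{j=0}^3 C(n, j) (q−1)^j.
  j = 0: C(12,0)·(1)^0 = 1·1 = 1.
  j = 1: C(12,1)·(1)^1 = 12·1 = 12.
  j = 2: C(12,2)·(1)^2 = 66·1 = 66.
  j = 3: C(12,3)·(1)^3 = 220·1 = 220.
  V_q(n, t) = 1 + 12 + 66 + 220 = 299.
Step 2: q^n = 2^12 = 4096.
Step 3: Hamming bound ⌊q^n / V_q(n,t)⌋ = ⌊4096/299⌋ = 13.
Step 4: Compare |C| = 13 to 13: satisfied.
The claimed |C| lies at the Hamming bound (tight).


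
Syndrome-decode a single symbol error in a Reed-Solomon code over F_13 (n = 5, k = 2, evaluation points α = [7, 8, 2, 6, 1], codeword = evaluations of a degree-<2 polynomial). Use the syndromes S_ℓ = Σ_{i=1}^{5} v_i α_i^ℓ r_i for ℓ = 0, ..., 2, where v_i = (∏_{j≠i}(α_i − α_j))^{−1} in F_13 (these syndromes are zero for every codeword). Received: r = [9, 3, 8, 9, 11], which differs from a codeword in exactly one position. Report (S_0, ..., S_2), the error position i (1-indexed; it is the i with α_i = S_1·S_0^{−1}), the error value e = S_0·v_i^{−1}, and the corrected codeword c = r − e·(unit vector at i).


S = (9, 11, 12), error at position 1, error magnitude e = 3, c = [6, 3, 8, 9, 11].

Step 1: column multipliers v_i = (∏_{j≠i}(α_i − α_j))^{−1} mod 13.
  i = 1 (α = 7): (7−8)(7−2)(7−6)(7−1) = (−1)·5·1·6 = −30 ≡ 9, so v_1 = 9^{−1} = 3 (mod 13).
  i = 2 (α = 8): (8−7)(8−2)(8−6)(8−1) = 1·6·2·7 = 84 ≡ 6, so v_2 = 6^{−1} = 11 (mod 13).
  i = 3 (α = 2): (2−7)(2−8)(2−6)(2−1) = (−5)·(−6)·(−4)·1 = −120 ≡ 10, so v_3 = 10^{−1} = 4 (mod 13).
  i = 4 (α = 6): (6−7)(6−8)(6−2)(6−1) = (−1)·(−2)·4·5 = 40 ≡ 1, so v_4 = 1^{−1} = 1 (mod 13).
  i = 5 (α = 1): (1−7)(1−8)(1−2)(1−6) = (−6)·(−7)·(−1)·(−5) = 210 ≡ 2, so v_5 = 2^{−1} = 7 (mod 13).
  v = [3, 11, 4, 1, 7].
Step 2: syndromes of r = [9, 3, 8, 9, 11] (all sums mod 13).
  S_0 = Σ v_i r_i = 3·9 + 11·3 + 4·8 + 1·9 + 7·11 = 178 ≡ 9.
  S_1 = Σ v_i α_i r_i = 3·7·9 + 11·8·3 + 4·2·8 + 1·6·9 + 7·1·11 = 648 ≡ 11.
  α_i^2 mod 13 = [10, 12, 4, 10, 1].
  S_2 = Σ v_i α_i^2 r_i = 3·10·9 + 11·12·3 + 4·4·8 + 1·10·9 + 7·1·11 = 961 ≡ 12.
  S = (9, 11, 12) ≠ 0, so r is not a codeword (an error is present).
Step 3: locate the error. For a single error e at position i, S_ℓ = v_i·e·α_i^ℓ, so α_err = S_1/S_0.
  S_0^{−1} = 9^{−1} = 3 (mod 13), so α_err = 11·3 = 33 ≡ 7 = α_1. Error position i = 1.
  Consistency check: S_2/S_1 = 12·6 = 72 ≡ 7 = α_err ✓ (single-error assumption holds).
Step 4: error magnitude e = S_0/v_1 = S_0·∏_{j≠1}(α_1 − α_j) = 9·9 = 81 ≡ 3 (mod 13).
Step 5: correct position 1: c_1 = r_1 − e = 9 − 3 ≡ 6 (mod 13). Hence c = [6, 3, 8, 9, 11].
  Check: interpolating c through the α_i gives m(x) = 1 + 10·x (degree < 2) with m(α_i) = c_i for every i, so c is indeed a codeword.


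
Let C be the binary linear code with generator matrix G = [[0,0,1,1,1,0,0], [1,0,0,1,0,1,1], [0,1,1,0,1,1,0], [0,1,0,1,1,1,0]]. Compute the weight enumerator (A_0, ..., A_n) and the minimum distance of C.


Weight distribution: A_0 = 1, A_1 = 1, A_2 = 1, A_3 = 4, A_4 = 5, A_5 = 3, A_6 = 1. Minimum distance d = 1.

Enumerate all 2^4 = 16 messages m ∈ F_2^4.
For each, compute codeword c = mG in F_2^7, then tally its weight.
  m = 0000 → c = 0000000, weight = 0.
  m = 1000 → c = 0011100, weight = 3.
  m = 0100 → c = 1001011, weight = 4.
  m = 1100 → c = 1010111, weight = 5.
  m = 0010 → c = 0110110, weight = 4.
  m = 1010 → c = 0101010, weight = 3.
  m = 0110 → c = 1111101, weight = 6.
  m = 1110 → c = 1100001, weight = 3.
  m = 0001 → c = 0101110, weight = 4.
  m = 1001 → c = 0110010, weight = 3.
  m = 0101 → c = 1100101, weight = 4.
  m = 1101 → c = 1111001, weight = 5.
  m = 0011 → c = 0011000, weight = 2.
  m = 1011 → c = 0000100, weight = 1.
  m = 0111 → c = 1010011, weight = 4.
  m = 1111 → c = 1001111, weight = 5.
Tally weights:
  weight 0: 1 codewords.
  weight 1: 1 codewords.
  weight 2: 1 codewords.
  weight 3: 4 codewords.
  weight 4: 5 codewords.
  weight 5: 3 codewords.
  weight 6: 1 codewords.
Minimum distance d = smallest w > 0 with A_w > 0 = 1.
Sanity: Σ A_w = 16 = 2^4 = 16 ✓.


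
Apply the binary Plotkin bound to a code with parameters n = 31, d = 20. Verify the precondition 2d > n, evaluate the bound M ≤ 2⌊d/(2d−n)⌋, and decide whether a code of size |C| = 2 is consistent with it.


Plotkin bound M ≤ 4; given |C| = 2 ≤ bound (satisfied).

Check applicability: 2d = 40, n = 31.
2d − n = 9 > 0, so Plotkin applies.
Compute d/(2d−n) = 20/9 ≈ 2.2222.
⌊d/(2d−n)⌋ = 2.
Plotkin bound: M ≤ 2·2 = 4.
Given |C| = 2, check: satisfied.
This |C| is below the Plotkin bound.


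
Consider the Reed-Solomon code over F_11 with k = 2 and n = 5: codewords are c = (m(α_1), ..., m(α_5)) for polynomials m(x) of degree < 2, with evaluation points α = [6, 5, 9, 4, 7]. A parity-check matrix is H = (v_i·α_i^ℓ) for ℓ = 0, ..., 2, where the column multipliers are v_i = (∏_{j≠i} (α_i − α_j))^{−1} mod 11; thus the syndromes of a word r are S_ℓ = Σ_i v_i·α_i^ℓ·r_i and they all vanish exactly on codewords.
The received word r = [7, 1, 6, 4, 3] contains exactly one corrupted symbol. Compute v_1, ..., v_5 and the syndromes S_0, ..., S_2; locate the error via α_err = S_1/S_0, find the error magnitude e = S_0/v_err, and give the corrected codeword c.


S = (4, 9, 1), error at position 2, error magnitude e = 1, c = [7, 0, 6, 4, 3].

Step 1: column multipliers v_i = (∏_{j≠i}(α_i − α_j))^{−1} mod 11.
  i = 1 (α = 6): (6−5)(6−9)(6−4)(6−7) = 1·(−3)·2·(−1) = 6 ≡ 6, so v_1 = 6^{−1} = 2 (mod 11).
  i = 2 (α = 5): (5−6)(5−9)(5−4)(5−7) = (−1)·(−4)·1·(−2) = −8 ≡ 3, so v_2 = 3^{−1} = 4 (mod 11).
  i = 3 (α = 9): (9−6)(9−5)(9−4)(9−7) = 3·4·5·2 = 120 ≡ 10, so v_3 = 10^{−1} = 10 (mod 11).
  i = 4 (α = 4): (4−6)(4−5)(4−9)(4−7) = (−2)·(−1)·(−5)·(−3) = 30 ≡ 8, so v_4 = 8^{−1} = 7 (mod 11).
  i = 5 (α = 7): (7−6)(7−5)(7−9)(7−4) = 1·2·(−2)·3 = −12 ≡ 10, so v_5 = 10^{−1} = 10 (mod 11).
  v = [2, 4, 10, 7, 10].
Step 2: syndromes of r = [7, 1, 6, 4, 3] (all sums mod 11).
  S_0 = Σ v_i r_i = 2·7 + 4·1 + 10·6 + 7·4 + 10·3 = 136 ≡ 4.
  S_1 = Σ v_i α_i r_i = 2·6·7 + 4·5·1 + 10·9·6 + 7·4·4 + 10·7·3 = 966 ≡ 9.
  α_i^2 mod 11 = [3, 3, 4, 5, 5].
  S_2 = Σ v_i α_i^2 r_i = 2·3·7 + 4·3·1 + 10·4·6 + 7·5·4 + 10·5·3 = 584 ≡ 1.
  S = (4, 9, 1) ≠ 0, so r is not a codeword (an error is present).
Step 3: locate the error. For a single error e at position i, S_ℓ = v_i·e·α_i^ℓ, so α_err = S_1/S_0.
  S_0^{−1} = 4^{−1} = 3 (mod 11), so α_err = 9·3 = 27 ≡ 5 = α_2. Error position i = 2.
  Consistency check: S_2/S_1 = 1·5 = 5 ≡ 5 = α_err ✓ (single-error assumption holds).
Step 4: error magnitude e = S_0/v_2 = S_0·∏_{j≠2}(α_2 − α_j) = 4·3 = 12 ≡ 1 (mod 11).
Step 5: correct position 2: c_2 = r_2 − e = 1 − 1 ≡ 0 (mod 11). Hence c = [7, 0, 6, 4, 3].
  Check: interpolating c through the α_i gives m(x) = 9 + 7·x (degree < 2) with m(α_i) = c_i for every i, so c is indeed a codeword.


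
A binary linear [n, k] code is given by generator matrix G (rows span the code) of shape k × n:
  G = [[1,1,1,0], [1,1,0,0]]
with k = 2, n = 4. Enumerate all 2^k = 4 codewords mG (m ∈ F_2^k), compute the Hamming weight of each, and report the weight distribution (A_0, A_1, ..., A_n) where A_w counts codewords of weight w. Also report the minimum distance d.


Weight distribution: A_0 = 1, A_1 = 1, A_2 = 1, A_3 = 1. Minimum distance d = 1.

Enumerate all 2^2 = 4 messages m ∈ F_2^2.
For each, compute codeword c = mG in F_2^4, then tally its weight.
  m = 00 → c = 0000, weight = 0.
  m = 10 → c = 1110, weight = 3.
  m = 01 → c = 1100, weight = 2.
  m = 11 → c = 0010, weight = 1.
Tally weights:
  weight 0: 1 codewords.
  weight 1: 1 codewords.
  weight 2: 1 codewords.
  weight 3: 1 codewords.
Minimum distance d = smallest w > 0 with A_w > 0 = 1.
Sanity: Σ A_w = 4 = 2^2 = 4 ✓.


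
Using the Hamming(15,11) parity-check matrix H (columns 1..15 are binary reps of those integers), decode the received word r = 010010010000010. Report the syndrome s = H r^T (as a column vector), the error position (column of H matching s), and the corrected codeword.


s = (0, 0, 0, 1)^T, error position = 1, corrected codeword c = 110010010000010

Compute s = H r^T mod 2 one row at a time:
  s_1 = 1 + 0 + 0 + 0 + 0 + 0 + 1 + 0 = 2 ≡ 0 (mod 2).
  s_2 = 0 + 1 + 0 + 0 + 0 + 0 + 1 + 0 = 2 ≡ 0 (mod 2).
  s_3 = 1 + 0 + 0 + 0 + 0 + 0 + 1 + 0 = 2 ≡ 0 (mod 2).
  s_4 = 0 + 0 + 1 + 0 + 0 + 0 + 0 + 0 = 1 ≡ 1 (mod 2).
s = (0, 0, 0, 1)^T — this equals column 1 of H (binary 0001), so error is at position 1.
Correct: flip bit 1 of r = 010010010000010 to get c = 110010010000010.


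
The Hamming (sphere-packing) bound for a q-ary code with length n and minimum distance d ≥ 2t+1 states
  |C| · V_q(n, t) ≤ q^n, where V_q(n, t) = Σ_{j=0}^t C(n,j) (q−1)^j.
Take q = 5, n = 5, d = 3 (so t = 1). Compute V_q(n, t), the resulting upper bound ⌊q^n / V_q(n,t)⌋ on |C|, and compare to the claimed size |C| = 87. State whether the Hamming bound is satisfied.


V_q(n, t) = 21, q^n = 3125, Hamming bound = 148, |C| = 87 ≤ bound (satisfied).

Step 1: Compute V_q(n, t) = Σ_{j=0}^1 C(n, j) (q−1)^j.
  j = 0: C(5,0)·(4)^0 = 1·1 = 1.
  j = 1: C(5,1)·(4)^1 = 5·4 = 20.
  V_q(n, t) = 1 + 20 = 21.
Step 2: q^n = 5^5 = 3125.
Step 3: Hamming bound ⌊q^n / V_q(n,t)⌋ = ⌊3125/21⌋ = 148.
Step 4: Compare |C| = 87 to 148: satisfied.
The claimed |C| lies below the Hamming bound.


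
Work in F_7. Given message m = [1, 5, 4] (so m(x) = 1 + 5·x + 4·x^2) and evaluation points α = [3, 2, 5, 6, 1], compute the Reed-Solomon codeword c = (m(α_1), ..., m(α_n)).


c = [3, 6, 0, 0, 3]

Message polynomial: m(x) = 1 + 5·x + 4·x^2 (mod 7).
For each evaluation point α_i, compute m(α_i) mod 7:
  α_1 = 3: Horner steps 4 → 3 → 3, so m(3) = 3.
  α_2 = 2: Horner steps 4 → 6 → 6, so m(2) = 6.
  α_3 = 5: Horner steps 4 → 4 → 0, so m(5) = 0.
  α_4 = 6: Horner steps 4 → 1 → 0, so m(6) = 0.
  α_5 = 1: Horner steps 4 → 2 → 3, so m(1) = 3.
Codeword c = [3, 6, 0, 0, 3] ∈ F_7^5.


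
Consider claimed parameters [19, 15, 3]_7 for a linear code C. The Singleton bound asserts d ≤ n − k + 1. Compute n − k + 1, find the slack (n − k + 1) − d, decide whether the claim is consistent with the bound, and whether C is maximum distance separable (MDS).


Singleton RHS = n − k + 1 = 5, slack = 2, bound satisfied, not MDS.

Singleton bound: d ≤ n − k + 1.
Here n = 19, k = 15, so n − k + 1 = 5.
Given d = 3, check d ≤ 5: YES.
Slack = (n − k + 1) − d = 2.
The code is NOT MDS (slack = 2 > 0).
Description: the claimed parameters are [19, 15, 3]_7; such a code would be non-MDS.


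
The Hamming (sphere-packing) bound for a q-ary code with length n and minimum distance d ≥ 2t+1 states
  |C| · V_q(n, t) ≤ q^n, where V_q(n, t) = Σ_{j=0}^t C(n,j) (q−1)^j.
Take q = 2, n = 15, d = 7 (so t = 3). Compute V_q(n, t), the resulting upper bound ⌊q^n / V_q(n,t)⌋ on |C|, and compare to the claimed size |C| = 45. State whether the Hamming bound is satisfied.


V_q(n, t) = 576, q^n = 32768, Hamming bound = 56, |C| = 45 ≤ bound (satisfied).

Step 1: Compute V_q(n, t) = Σ_{j=0}^3 C(n, j) (q−1)^j.
  j = 0: C(15,0)·(1)^0 = 1·1 = 1.
  j = 1: C(15,1)·(1)^1 = 15·1 = 15.
  j = 2: C(15,2)·(1)^2 = 105·1 = 105.
  j = 3: C(15,3)·(1)^3 = 455·1 = 455.
  V_q(n, t) = 1 + 15 + 105 + 455 = 576.
Step 2: q^n = 2^15 = 32768.
Step 3: Hamming bound ⌊q^n / V_q(n,t)⌋ = ⌊32768/576⌋ = 56.
Step 4: Compare |C| = 45 to 56: satisfied.
The claimed |C| lies below the Hamming bound.


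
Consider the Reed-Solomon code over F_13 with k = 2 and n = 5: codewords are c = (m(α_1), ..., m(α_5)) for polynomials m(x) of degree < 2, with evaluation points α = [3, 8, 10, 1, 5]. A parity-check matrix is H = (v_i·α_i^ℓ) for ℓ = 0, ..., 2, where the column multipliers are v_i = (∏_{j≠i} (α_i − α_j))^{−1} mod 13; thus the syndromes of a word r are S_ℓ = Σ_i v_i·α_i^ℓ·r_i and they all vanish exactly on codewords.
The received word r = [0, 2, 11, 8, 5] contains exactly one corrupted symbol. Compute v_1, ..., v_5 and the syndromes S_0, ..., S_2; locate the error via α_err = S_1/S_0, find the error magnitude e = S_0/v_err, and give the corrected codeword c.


S = (2, 3, 11), error at position 2, error magnitude e = 9, c = [0, 6, 11, 8, 5].

Step 1: column multipliers v_i = (∏_{j≠i}(α_i − α_j))^{−1} mod 13.
  i = 1 (α = 3): (3−8)(3−10)(3−1)(3−5) = (−5)·(−7)·2·(−2) = −140 ≡ 3, so v_1 = 3^{−1} = 9 (mod 13).
  i = 2 (α = 8): (8−3)(8−10)(8−1)(8−5) = 5·(−2)·7·3 = −210 ≡ 11, so v_2 = 11^{−1} = 6 (mod 13).
  i = 3 (α = 10): (10−3)(10−8)(10−1)(10−5) = 7·2·9·5 = 630 ≡ 6, so v_3 = 6^{−1} = 11 (mod 13).
  i = 4 (α = 1): (1−3)(1−8)(1−10)(1−5) = (−2)·(−7)·(−9)·(−4) = 504 ≡ 10, so v_4 = 10^{−1} = 4 (mod 13).
  i = 5 (α = 5): (5−3)(5−8)(5−10)(5−1) = 2·(−3)·(−5)·4 = 120 ≡ 3, so v_5 = 3^{−1} = 9 (mod 13).
  v = [9, 6, 11, 4, 9].
Step 2: syndromes of r = [0, 2, 11, 8, 5] (all sums mod 13).
  S_0 = Σ v_i r_i = 9·0 + 6·2 + 11·11 + 4·8 + 9·5 = 210 ≡ 2.
  S_1 = Σ v_i α_i r_i = 9·3·0 + 6·8·2 + 11·10·11 + 4·1·8 + 9·5·5 = 1563 ≡ 3.
  α_i^2 mod 13 = [9, 12, 9, 1, 12].
  S_2 = Σ v_i α_i^2 r_i = 9·9·0 + 6·12·2 + 11·9·11 + 4·1·8 + 9·12·5 = 1805 ≡ 11.
  S = (2, 3, 11) ≠ 0, so r is not a codeword (an error is present).
Step 3: locate the error. For a single error e at position i, S_ℓ = v_i·e·α_i^ℓ, so α_err = S_1/S_0.
  S_0^{−1} = 2^{−1} = 7 (mod 13), so α_err = 3·7 = 21 ≡ 8 = α_2. Error position i = 2.
  Consistency check: S_2/S_1 = 11·9 = 99 ≡ 8 = α_err ✓ (single-error assumption holds).
Step 4: error magnitude e = S_0/v_2 = S_0·∏_{j≠2}(α_2 − α_j) = 2·11 = 22 ≡ 9 (mod 13).
Step 5: correct position 2: c_2 = r_2 − e = 2 − 9 ≡ 6 (mod 13). Hence c = [0, 6, 11, 8, 5].
  Check: interpolating c through the α_i gives m(x) = 12 + 9·x (degree < 2) with m(α_i) = c_i for every i, so c is indeed a codeword.


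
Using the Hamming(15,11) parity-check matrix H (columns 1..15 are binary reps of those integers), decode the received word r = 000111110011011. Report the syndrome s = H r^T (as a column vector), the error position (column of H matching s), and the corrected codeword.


s = (1, 1, 1, 0)^T, error position = 14, corrected codeword c = 000111110011001

Compute s = H r^T mod 2 one row at a time:
  s_1 = 1 + 0 + 0 + 1 + 1 + 0 + 1 + 1 = 5 ≡ 1 (mod 2).
  s_2 = 1 + 1 + 1 + 1 + 1 + 0 + 1 + 1 = 7 ≡ 1 (mod 2).
  s_3 = 0 + 0 + 1 + 1 + 0 + 1 + 1 + 1 = 5 ≡ 1 (mod 2).
  s_4 = 0 + 0 + 1 + 1 + 0 + 1 + 0 + 1 = 4 ≡ 0 (mod 2).
s = (1, 1, 1, 0)^T — this equals column 14 of H (binary 1110), so error is at position 14.
Correct: flip bit 14 of r = 000111110011011 to get c = 000111110011001.


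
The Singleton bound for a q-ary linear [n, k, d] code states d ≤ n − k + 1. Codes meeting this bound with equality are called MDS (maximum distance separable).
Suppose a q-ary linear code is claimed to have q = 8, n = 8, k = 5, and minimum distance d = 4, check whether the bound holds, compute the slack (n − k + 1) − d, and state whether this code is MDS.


Singleton RHS = n − k + 1 = 4, slack = 0, bound satisfied, MDS.

Singleton bound: d ≤ n − k + 1.
Here n = 8, k = 5, so n − k + 1 = 4.
Given d = 4, check d ≤ 4: YES.
Slack = (n − k + 1) − d = 0.
The code is MDS (slack = 0).
Description: the claimed parameters are [8, 5, 4]_8; such a code would be MDS (meets Singleton bound).


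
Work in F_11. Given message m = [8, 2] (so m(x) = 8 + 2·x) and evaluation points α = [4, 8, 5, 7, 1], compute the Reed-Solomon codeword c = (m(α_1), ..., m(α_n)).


c = [5, 2, 7, 0, 10]

Message polynomial: m(x) = 8 + 2·x (mod 11).
For each evaluation point α_i, compute m(α_i) mod 11:
  α_1 = 4: Horner steps 2 → 5, so m(4) = 5.
  α_2 = 8: Horner steps 2 → 2, so m(8) = 2.
  α_3 = 5: Horner steps 2 → 7, so m(5) = 7.
  α_4 = 7: Horner steps 2 → 0, so m(7) = 0.
  α_5 = 1: Horner steps 2 → 10, so m(1) = 10.
Codeword c = [5, 2, 7, 0, 10] ∈ F_11^5.


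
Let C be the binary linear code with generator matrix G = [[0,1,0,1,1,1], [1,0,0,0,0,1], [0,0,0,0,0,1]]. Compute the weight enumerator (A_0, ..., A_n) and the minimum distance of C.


Weight distribution: A_0 = 1, A_1 = 2, A_2 = 1, A_3 = 1, A_4 = 2, A_5 = 1. Minimum distance d = 1.

Enumerate all 2^3 = 8 messages m ∈ F_2^3.
For each, compute codeword c = mG in F_2^6, then tally its weight.
  m = 000 → c = 000000, weight = 0.
  m = 100 → c = 010111, weight = 4.
  m = 010 → c = 100001, weight = 2.
  m = 110 → c = 110110, weight = 4.
  m = 001 → c = 000001, weight = 1.
  m = 101 → c = 010110, weight = 3.
  m = 011 → c = 100000, weight = 1.
  m = 111 → c = 110111, weight = 5.
Tally weights:
  weight 0: 1 codewords.
  weight 1: 2 codewords.
  weight 2: 1 codewords.
  weight 3: 1 codewords.
  weight 4: 2 codewords.
  weight 5: 1 codewords.
Minimum distance d = smallest w > 0 with A_w > 0 = 1.
Sanity: Σ A_w = 8 = 2^3 = 8 ✓.


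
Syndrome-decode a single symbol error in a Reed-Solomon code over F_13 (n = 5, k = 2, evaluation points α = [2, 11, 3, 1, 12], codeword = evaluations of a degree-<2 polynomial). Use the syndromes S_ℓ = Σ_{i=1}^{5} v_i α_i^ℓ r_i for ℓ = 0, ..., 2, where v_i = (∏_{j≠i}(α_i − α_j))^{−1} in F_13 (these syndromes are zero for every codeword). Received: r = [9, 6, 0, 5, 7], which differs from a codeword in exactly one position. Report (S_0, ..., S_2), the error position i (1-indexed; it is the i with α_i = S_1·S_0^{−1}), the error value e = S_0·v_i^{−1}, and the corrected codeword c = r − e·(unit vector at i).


S = (5, 8, 5), error at position 5, error magnitude e = 10, c = [9, 6, 0, 5, 10].

Step 1: column multipliers v_i = (∏_{j≠i}(α_i − α_j))^{−1} mod 13.
  i = 1 (α = 2): (2−11)(2−3)(2−1)(2−12) = (−9)·(−1)·1·(−10) = −90 ≡ 1, so v_1 = 1^{−1} = 1 (mod 13).
  i = 2 (α = 11): (11−2)(11−3)(11−1)(11−12) = 9·8·10·(−1) = −720 ≡ 8, so v_2 = 8^{−1} = 5 (mod 13).
  i = 3 (α = 3): (3−2)(3−11)(3−1)(3−12) = 1·(−8)·2·(−9) = 144 ≡ 1, so v_3 = 1^{−1} = 1 (mod 13).
  i = 4 (α = 1): (1−2)(1−11)(1−3)(1−12) = (−1)·(−10)·(−2)·(−11) = 220 ≡ 12, so v_4 = 12^{−1} = 12 (mod 13).
  i = 5 (α = 12): (12−2)(12−11)(12−3)(12−1) = 10·1·9·11 = 990 ≡ 2, so v_5 = 2^{−1} = 7 (mod 13).
  v = [1, 5, 1, 12, 7].
Step 2: syndromes of r = [9, 6, 0, 5, 7] (all sums mod 13).
  S_0 = Σ v_i r_i = 1·9 + 5·6 + 1·0 + 12·5 + 7·7 = 148 ≡ 5.
  S_1 = Σ v_i α_i r_i = 1·2·9 + 5·11·6 + 1·3·0 + 12·1·5 + 7·12·7 = 996 ≡ 8.
  α_i^2 mod 13 = [4, 4, 9, 1, 1].
  S_2 = Σ v_i α_i^2 r_i = 1·4·9 + 5·4·6 + 1·9·0 + 12·1·5 + 7·1·7 = 265 ≡ 5.
  S = (5, 8, 5) ≠ 0, so r is not a codeword (an error is present).
Step 3: locate the error. For a single error e at position i, S_ℓ = v_i·e·α_i^ℓ, so α_err = S_1/S_0.
  S_0^{−1} = 5^{−1} = 8 (mod 13), so α_err = 8·8 = 64 ≡ 12 = α_5. Error position i = 5.
  Consistency check: S_2/S_1 = 5·5 = 25 ≡ 12 = α_err ✓ (single-error assumption holds).
Step 4: error magnitude e = S_0/v_5 = S_0·∏_{j≠5}(α_5 − α_j) = 5·2 = 10 ≡ 10 (mod 13).
Step 5: correct position 5: c_5 = r_5 − e = 7 − 10 ≡ 10 (mod 13). Hence c = [9, 6, 0, 5, 10].
  Check: interpolating c through the α_i gives m(x) = 1 + 4·x (degree < 2) with m(α_i) = c_i for every i, so c is indeed a codeword.


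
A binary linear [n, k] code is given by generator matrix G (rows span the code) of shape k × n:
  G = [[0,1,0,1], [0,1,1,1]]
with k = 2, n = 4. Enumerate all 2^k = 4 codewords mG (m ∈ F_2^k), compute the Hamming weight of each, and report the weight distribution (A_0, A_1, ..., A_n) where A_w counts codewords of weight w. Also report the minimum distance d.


Weight distribution: A_0 = 1, A_1 = 1, A_2 = 1, A_3 = 1. Minimum distance d = 1.

Enumerate all 2^2 = 4 messages m ∈ F_2^2.
For each, compute codeword c = mG in F_2^4, then tally its weight.
  m = 00 → c = 0000, weight = 0.
  m = 10 → c = 0101, weight = 2.
  m = 01 → c = 0111, weight = 3.
  m = 11 → c = 0010, weight = 1.
Tally weights:
  weight 0: 1 codewords.
  weight 1: 1 codewords.
  weight 2: 1 codewords.
  weight 3: 1 codewords.
Minimum distance d = smallest w > 0 with A_w > 0 = 1.
Sanity: Σ A_w = 4 = 2^2 = 4 ✓.


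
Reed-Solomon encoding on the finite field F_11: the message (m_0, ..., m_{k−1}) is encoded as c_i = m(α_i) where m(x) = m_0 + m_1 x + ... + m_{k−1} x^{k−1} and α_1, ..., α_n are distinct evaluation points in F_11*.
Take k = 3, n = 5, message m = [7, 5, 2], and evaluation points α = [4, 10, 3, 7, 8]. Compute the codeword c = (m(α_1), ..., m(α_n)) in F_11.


c = [4, 4, 7, 8, 10]

Message polynomial: m(x) = 7 + 5·x + 2·x^2 (mod 11).
For each evaluation point α_i, compute m(α_i) mod 11:
  α_1 = 4: Horner steps 2 → 2 → 4, so m(4) = 4.
  α_2 = 10: Horner steps 2 → 3 → 4, so m(10) = 4.
  α_3 = 3: Horner steps 2 → 0 → 7, so m(3) = 7.
  α_4 = 7: Horner steps 2 → 8 → 8, so m(7) = 8.
  α_5 = 8: Horner steps 2 → 10 → 10, so m(8) = 10.
Codeword c = [4, 4, 7, 8, 10] ∈ F_11^5.
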